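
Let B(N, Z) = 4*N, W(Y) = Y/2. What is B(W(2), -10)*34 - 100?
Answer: 36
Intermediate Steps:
W(Y) = Y/2 (W(Y) = Y*(½) = Y/2)
B(W(2), -10)*34 - 100 = (4*((½)*2))*34 - 100 = (4*1)*34 - 100 = 4*34 - 100 = 136 - 100 = 36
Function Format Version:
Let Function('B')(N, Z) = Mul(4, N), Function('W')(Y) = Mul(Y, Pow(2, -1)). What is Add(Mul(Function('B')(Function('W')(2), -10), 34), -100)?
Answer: 36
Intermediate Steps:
Function('W')(Y) = Mul(Rational(1, 2), Y) (Function('W')(Y) = Mul(Y, Rational(1, 2)) = Mul(Rational(1, 2), Y))
Add(Mul(Function('B')(Function('W')(2), -10), 34), -100) = Add(Mul(Mul(4, Mul(Rational(1, 2), 2)), 34), -100) = Add(Mul(Mul(4, 1), 34), -100) = Add(Mul(4, 34), -100) = Add(136, -100) = 36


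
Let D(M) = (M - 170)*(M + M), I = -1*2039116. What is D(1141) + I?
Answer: 176706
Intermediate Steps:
I = -2039116
D(M) = 2*M*(-170 + M) (D(M) = (-170 + M)*(2*M) = 2*M*(-170 + M))
D(1141) + I = 2*1141*(-170 + 1141) - 2039116 = 2*1141*971 - 2039116 = 2215822 - 2039116 = 176706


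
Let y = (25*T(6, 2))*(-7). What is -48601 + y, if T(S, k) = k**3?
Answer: -50001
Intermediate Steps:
y = -1400 (y = (25*2**3)*(-7) = (25*8)*(-7) = 200*(-7) = -1400)
-48601 + y = -48601 - 1400 = -50001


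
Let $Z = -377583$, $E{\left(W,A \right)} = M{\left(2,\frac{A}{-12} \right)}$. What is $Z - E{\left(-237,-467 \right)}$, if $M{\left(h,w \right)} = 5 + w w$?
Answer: $- \frac{54590761}{144} \approx -3.791 \cdot 10^{5}$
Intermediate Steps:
$M{\left(h,w \right)} = 5 + w^{2}$
$E{\left(W,A \right)} = 5 + \frac{A^{2}}{144}$ ($E{\left(W,A \right)} = 5 + \left(\frac{A}{-12}\right)^{2} = 5 + \left(A \left(- \frac{1}{12}\right)\right)^{2} = 5 + \left(- \frac{A}{12}\right)^{2} = 5 + \frac{A^{2}}{144}$)
$Z - E{\left(-237,-467 \right)} = -377583 - \left(5 + \frac{\left(-467\right)^{2}}{144}\right) = -377583 - \left(5 + \frac{1}{144} \cdot 218089\right) = -377583 - \left(5 + \frac{218089}{144}\right) = -377583 - \frac{218809}{144} = - \frac{54590761}{144}$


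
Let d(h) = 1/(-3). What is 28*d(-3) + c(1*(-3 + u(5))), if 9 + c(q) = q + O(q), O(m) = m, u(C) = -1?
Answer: -79/3 ≈ -26.333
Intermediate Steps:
d(h) = -⅓
c(q) = -9 + 2*q (c(q) = -9 + (q + q) = -9 + 2*q)
28*d(-3) + c(1*(-3 + u(5))) = 28*(-⅓) + (-9 + 2*(1*(-3 - 1))) = -28/3 + (-9 + 2*(1*(-4))) = -28/3 + (-9 + 2*(-4)) = -28/3 + (-9 - 8) = -28/3 - 17 = -79/3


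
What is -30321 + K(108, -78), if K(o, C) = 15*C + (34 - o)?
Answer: -31565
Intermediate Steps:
K(o, C) = 34 - o + 15*C
-30321 + K(108, -78) = -30321 + (34 - 1*108 + 15*(-78)) = -30321 + (34 - 108 - 1170) = -30321 - 1244 = -31565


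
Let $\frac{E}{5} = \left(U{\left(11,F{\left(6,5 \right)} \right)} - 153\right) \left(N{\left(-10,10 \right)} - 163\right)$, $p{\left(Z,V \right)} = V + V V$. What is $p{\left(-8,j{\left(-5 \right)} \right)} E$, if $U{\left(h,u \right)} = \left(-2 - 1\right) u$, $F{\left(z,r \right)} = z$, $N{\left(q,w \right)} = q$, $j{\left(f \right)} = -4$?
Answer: $1774980$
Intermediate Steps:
$U{\left(h,u \right)} = - 3 u$
$p{\left(Z,V \right)} = V + V^{2}$
$E = 147915$ ($E = 5 \left(\left(-3\right) 6 - 153\right) \left(-10 - 163\right) = 5 \left(-18 - 153\right) \left(-173\right) = 5 \left(\left(-171\right) \left(-173\right)\right) = 5 \cdot 29583 = 147915$)
$p{\left(-8,j{\left(-5 \right)} \right)} E = - 4 \left(1 - 4\right) 147915 = \left(-4\right) \left(-3\right) 147915 = 12 \cdot 147915 = 1774980$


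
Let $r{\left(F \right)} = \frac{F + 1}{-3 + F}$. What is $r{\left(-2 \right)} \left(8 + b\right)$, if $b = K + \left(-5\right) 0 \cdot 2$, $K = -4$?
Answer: $\frac{4}{5} \approx 0.8$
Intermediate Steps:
$r{\left(F \right)} = \frac{1 + F}{-3 + F}$
$b = -4$ ($b = -4 + \left(-5\right) 0 \cdot 2 = -4 + 0 \cdot 2 = -4 + 0 = -4$)
$r{\left(-2 \right)} \left(8 + b\right) = \frac{1 - 2}{-3 - 2} \left(8 - 4\right) = \frac{1}{-5} \left(-1\right) 4 = \left(- \frac{1}{5}\right) \left(-1\right) 4 = \frac{1}{5} \cdot 4 = \frac{4}{5}$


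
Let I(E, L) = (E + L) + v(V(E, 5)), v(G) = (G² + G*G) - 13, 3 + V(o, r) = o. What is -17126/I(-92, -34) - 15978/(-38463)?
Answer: -124178460/229636931 ≈ -0.54076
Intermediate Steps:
V(o, r) = -3 + o
v(G) = -13 + 2*G² (v(G) = (G² + G²) - 13 = 2*G² - 13 = -13 + 2*G²)
I(E, L) = -13 + E + L + 2*(-3 + E)² (I(E, L) = (E + L) + (-13 + 2*(-3 + E)²) = -13 + E + L + 2*(-3 + E)²)
-17126/I(-92, -34) - 15978/(-38463) = -17126/(-13 - 92 - 34 + 2*(-3 - 92)²) - 15978/(-38463) = -17126/(-13 - 92 - 34 + 2*(-95)²) - 15978*(-1/38463) = -17126/(-13 - 92 - 34 + 2*9025) + 5326/12821 = -17126/(-13 - 92 - 34 + 18050) + 5326/12821 = -17126/17911 + 5326/12821 = -124178460/229636931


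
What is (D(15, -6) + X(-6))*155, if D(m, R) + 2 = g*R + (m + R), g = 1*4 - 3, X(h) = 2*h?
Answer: -1705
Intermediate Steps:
g = 1 (g = 4 - 3 = 1)
D(m, R) = -2 + m + 2*R (D(m, R) = -2 + (1*R + (m + R)) = -2 + (R + (R + m)) = -2 + (m + 2*R) = -2 + m + 2*R)
(D(15, -6) + X(-6))*155 = ((-2 + 15 + 2*(-6)) + 2*(-6))*155 = ((-2 + 15 - 12) - 12)*155 = (1 - 12)*155 = -11*155 = -1705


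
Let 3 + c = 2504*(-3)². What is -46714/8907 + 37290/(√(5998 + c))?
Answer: -46714/8907 + 37290*√28531/28531 ≈ 215.52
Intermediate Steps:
c = 22533 (c = -3 + 2504*(-3)² = -3 + 2504*9 = -3 + 22536 = 22533)
-46714/8907 + 37290/(√(5998 + c)) = -46714/8907 + 37290/(√(5998 + 22533)) = -46714*1/8907 + 37290/(√28531) = -46714/8907 + 37290*(√28531/28531) = -46714/8907 + 37290*√28531/28531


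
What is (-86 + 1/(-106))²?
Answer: 83119689/11236 ≈ 7397.6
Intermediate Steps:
(-86 + 1/(-106))² = (-86 - 1/106)² = (-9117/106)² = 83119689/11236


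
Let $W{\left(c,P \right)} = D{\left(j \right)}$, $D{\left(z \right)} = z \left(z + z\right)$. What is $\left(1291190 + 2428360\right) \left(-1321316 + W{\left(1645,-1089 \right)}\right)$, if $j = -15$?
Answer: $-4913027130300$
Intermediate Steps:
$D{\left(z \right)} = 2 z^{2}$ ($D{\left(z \right)} = z 2 z = 2 z^{2}$)
$W{\left(c,P \right)} = 450$ ($W{\left(c,P \right)} = 2 \left(-15\right)^{2} = 2 \cdot 225 = 450$)
$\left(1291190 + 2428360\right) \left(-1321316 + W{\left(1645,-1089 \right)}\right) = \left(1291190 + 2428360\right) \left(-1321316 + 450\right) = 3719550 \left(-1320866\right) = -4913027130300$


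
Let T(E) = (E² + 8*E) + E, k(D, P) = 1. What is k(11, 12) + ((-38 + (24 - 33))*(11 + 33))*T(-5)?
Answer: 41361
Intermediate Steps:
T(E) = E² + 9*E
k(11, 12) + ((-38 + (24 - 33))*(11 + 33))*T(-5) = 1 + ((-38 + (24 - 33))*(11 + 33))*(-5*(9 - 5)) = 1 + ((-38 - 9)*44)*(-5*4) = 1 - 47*44*(-20) = 1 - 2068*(-20) = 1 + 41360 = 41361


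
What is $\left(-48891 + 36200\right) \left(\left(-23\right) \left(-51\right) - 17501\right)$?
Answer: $207218648$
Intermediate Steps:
$\left(-48891 + 36200\right) \left(\left(-23\right) \left(-51\right) - 17501\right) = - 12691 \left(1173 - 17501\right) = \left(-12691\right) \left(-16328\right) = 207218648$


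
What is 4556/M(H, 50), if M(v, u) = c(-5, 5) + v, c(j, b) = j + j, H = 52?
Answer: 2278/21 ≈ 108.48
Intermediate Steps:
c(j, b) = 2*j
M(v, u) = -10 + v (M(v, u) = 2*(-5) + v = -10 + v)
4556/M(H, 50) = 4556/(-10 + 52) = 4556/42 = 4556*(1/42) = 2278/21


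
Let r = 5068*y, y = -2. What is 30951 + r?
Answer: 20815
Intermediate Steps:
r = -10136 (r = 5068*(-2) = -10136)
30951 + r = 30951 - 10136 = 20815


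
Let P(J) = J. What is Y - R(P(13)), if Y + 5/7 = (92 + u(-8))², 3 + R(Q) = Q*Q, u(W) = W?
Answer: 48225/7 ≈ 6889.3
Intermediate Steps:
R(Q) = -3 + Q² (R(Q) = -3 + Q*Q = -3 + Q²)
Y = 49387/7 (Y = -5/7 + (92 - 8)² = -5/7 + 84² = -5/7 + 7056 = 49387/7 ≈ 7055.3)
Y - R(P(13)) = 49387/7 - (-3 + 13²) = 49387/7 - (-3 + 169) = 49387/7 - 1*166 = 49387/7 - 166 = 48225/7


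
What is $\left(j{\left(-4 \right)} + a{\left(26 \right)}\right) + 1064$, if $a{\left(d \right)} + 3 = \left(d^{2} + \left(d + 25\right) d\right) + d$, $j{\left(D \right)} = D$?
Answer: $3085$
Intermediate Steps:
$a{\left(d \right)} = -3 + d + d^{2} + d \left(25 + d\right)$ ($a{\left(d \right)} = -3 + \left(\left(d^{2} + \left(d + 25\right) d\right) + d\right) = -3 + \left(\left(d^{2} + \left(25 + d\right) d\right) + d\right) = -3 + \left(\left(d^{2} + d \left(25 + d\right)\right) + d\right) = -3 + \left(d + d^{2} + d \left(25 + d\right)\right) = -3 + d + d^{2} + d \left(25 + d\right)$)
$\left(j{\left(-4 \right)} + a{\left(26 \right)}\right) + 1064 = \left(-4 + \left(-3 + 2 \cdot 26^{2} + 26 \cdot 26\right)\right) + 1064 = \left(-4 + \left(-3 + 2 \cdot 676 + 676\right)\right) + 1064 = \left(-4 + \left(-3 + 1352 + 676\right)\right) + 1064 = \left(-4 + 2025\right) + 1064 = 2021 + 1064 = 3085$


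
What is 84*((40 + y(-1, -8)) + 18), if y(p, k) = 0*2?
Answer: 4872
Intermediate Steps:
y(p, k) = 0
84*((40 + y(-1, -8)) + 18) = 84*((40 + 0) + 18) = 84*(40 + 18) = 84*58 = 4872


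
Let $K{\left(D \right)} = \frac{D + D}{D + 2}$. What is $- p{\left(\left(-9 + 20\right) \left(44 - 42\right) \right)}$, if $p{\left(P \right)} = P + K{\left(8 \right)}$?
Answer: $- \frac{118}{5} \approx -23.6$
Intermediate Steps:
$K{\left(D \right)} = \frac{2 D}{2 + D}$
$p{\left(P \right)} = \frac{8}{5} + P$ ($p{\left(P \right)} = P + 2 \cdot 8 \frac{1}{2 + 8} = P + 2 \cdot 8 \cdot \frac{1}{10} = P + \frac{8}{5} = \frac{8}{5} + P$)
$- p{\left(\left(-9 + 20\right) \left(44 - 42\right) \right)} = - (\frac{8}{5} + \left(-9 + 20\right) \left(44 - 42\right)) = - (\frac{8}{5} + 11 \left(44 - 42\right)) = - (\frac{8}{5} + 11 \cdot 2) = - (\frac{8}{5} + 22) = \left(-1\right) \frac{118}{5} = - \frac{118}{5}$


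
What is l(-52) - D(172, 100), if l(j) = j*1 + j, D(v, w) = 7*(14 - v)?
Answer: 1002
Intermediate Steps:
D(v, w) = 98 - 7*v
l(j) = 2*j (l(j) = j + j = 2*j)
l(-52) - D(172, 100) = 2*(-52) - (98 - 7*172) = -104 - (98 - 1204) = -104 - 1*(-1106) = -104 + 1106 = 1002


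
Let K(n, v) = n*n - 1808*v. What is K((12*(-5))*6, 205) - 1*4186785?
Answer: -4427825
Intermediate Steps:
K(n, v) = n² - 1808*v
K((12*(-5))*6, 205) - 1*4186785 = (((12*(-5))*6)² - 1808*205) - 1*4186785 = ((-60*6)² - 370640) - 4186785 = ((-360)² - 370640) - 4186785 = (129600 - 370640) - 4186785 = -241040 - 4186785 = -4427825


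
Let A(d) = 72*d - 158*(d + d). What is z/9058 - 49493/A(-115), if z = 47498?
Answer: 442243143/127083740 ≈ 3.4799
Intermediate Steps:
A(d) = -244*d (A(d) = 72*d - 316*d = -244*d)
z/9058 - 49493/A(-115) = 47498/9058 - 49493/((-244*(-115))) = 47498*(1/9058) - 49493/28060 = 23749/4529 - 49493*1/28060 = 23749/4529 - 49493/28060 = 442243143/127083740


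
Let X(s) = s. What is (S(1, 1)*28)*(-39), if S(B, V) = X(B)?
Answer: -1092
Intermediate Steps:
S(B, V) = B
(S(1, 1)*28)*(-39) = (1*28)*(-39) = 28*(-39) = -1092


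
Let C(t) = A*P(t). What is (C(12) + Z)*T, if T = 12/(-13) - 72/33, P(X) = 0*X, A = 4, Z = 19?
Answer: -8436/143 ≈ -58.993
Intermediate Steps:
P(X) = 0
C(t) = 0 (C(t) = 4*0 = 0)
T = -444/143 (T = 12*(-1/13) - 72*1/33 = -12/13 - 24/11 = -444/143 ≈ -3.1049)
(C(12) + Z)*T = (0 + 19)*(-444/143) = 19*(-444/143) = -8436/143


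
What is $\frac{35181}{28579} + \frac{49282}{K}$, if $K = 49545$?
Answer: $\frac{3151472923}{1415946555} \approx 2.2257$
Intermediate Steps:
$\frac{35181}{28579} + \frac{49282}{K} = \frac{35181}{28579} + \frac{49282}{49545} = \frac{3151472923}{1415946555}$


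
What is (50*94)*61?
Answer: 286700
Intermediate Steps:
(50*94)*61 = 4700*61 = 286700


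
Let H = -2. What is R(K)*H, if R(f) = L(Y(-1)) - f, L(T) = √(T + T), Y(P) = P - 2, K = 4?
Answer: 8 - 2*I*√6 ≈ 8.0 - 4.899*I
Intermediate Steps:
Y(P) = -2 + P
L(T) = √2*√T (L(T) = √(2*T) = √2*√T)
R(f) = -f + I*√6 (R(f) = √2*√(-2 - 1) - f = √2*√(-3) - f = √2*(I*√3) - f = I*√6 - f = -f + I*√6)
R(K)*H = (-1*4 + I*√6)*(-2) = (-4 + I*√6)*(-2) = 8 - 2*I*√6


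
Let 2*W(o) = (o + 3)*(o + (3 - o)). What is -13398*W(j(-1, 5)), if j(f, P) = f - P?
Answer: 60291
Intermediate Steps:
W(o) = 9/2 + 3*o/2 (W(o) = ((o + 3)*(o + (3 - o)))/2 = ((3 + o)*3)/2 = (9 + 3*o)/2 = 9/2 + 3*o/2)
-13398*W(j(-1, 5)) = -13398*(9/2 + 3*(-1 - 1*5)/2) = -13398*(9/2 + 3*(-1 - 5)/2) = -13398*(9/2 + (3/2)*(-6)) = -13398*(9/2 - 9) = -13398*(-9/2) = 60291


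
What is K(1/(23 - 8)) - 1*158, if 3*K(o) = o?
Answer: -7109/45 ≈ -157.98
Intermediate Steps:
K(o) = o/3
K(1/(23 - 8)) - 1*158 = 1/(3*(23 - 8)) - 1*158 = (⅓)/15 - 158 = (⅓)*(1/15) - 158 = 1/45 - 158 = -7109/45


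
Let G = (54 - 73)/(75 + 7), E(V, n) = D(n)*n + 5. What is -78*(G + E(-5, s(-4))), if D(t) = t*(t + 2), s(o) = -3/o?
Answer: -646269/1312 ≈ -492.58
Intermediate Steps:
D(t) = t*(2 + t)
E(V, n) = 5 + n**2*(2 + n) (E(V, n) = (n*(2 + n))*n + 5 = n**2*(2 + n) + 5 = 5 + n**2*(2 + n))
G = -19/82 ≈ -0.23171
-78*(G + E(-5, s(-4))) = -78*(-19/82 + (5 + (-3/(-4))**2*(2 - 3/(-4)))) = -78*(-19/82 + (5 + (-3*(-1/4))**2*(2 - 3*(-1/4)))) = -78*(-19/82 + (5 + (3/4)**2*(2 + 3/4))) = -78*(-19/82 + (5 + (9/16)*(11/4))) = -78*(-19/82 + (5 + 99/64)) = -78*(-19/82 + 419/64) = -78*16571/2624 = -646269/1312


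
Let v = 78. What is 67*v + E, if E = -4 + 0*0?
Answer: 5222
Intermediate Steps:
E = -4 (E = -4 + 0 = -4)
67*v + E = 67*78 - 4 = 5226 - 4 = 5222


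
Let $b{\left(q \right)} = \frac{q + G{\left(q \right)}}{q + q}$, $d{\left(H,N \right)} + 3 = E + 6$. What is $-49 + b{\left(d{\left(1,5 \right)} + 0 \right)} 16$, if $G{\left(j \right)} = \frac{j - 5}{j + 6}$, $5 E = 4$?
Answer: $- \frac{38411}{931} \approx -41.258$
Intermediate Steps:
$E = \frac{4}{5}$ ($E = \frac{1}{5} \cdot 4 = \frac{4}{5} \approx 0.8$)
$d{\left(H,N \right)} = \frac{19}{5}$ ($d{\left(H,N \right)} = -3 + \left(\frac{4}{5} + 6\right) = -3 + \frac{34}{5} = \frac{19}{5}$)
$G{\left(j \right)} = \frac{-5 + j}{6 + j}$
$b{\left(q \right)} = \frac{q + \frac{-5 + q}{6 + q}}{2 q}$ ($b{\left(q \right)} = \frac{q + \frac{-5 + q}{6 + q}}{q + q} = \frac{q + \frac{-5 + q}{6 + q}}{2 q}$)
$-49 + b{\left(d{\left(1,5 \right)} + 0 \right)} 16 = -49 + \frac{-5 + \left(\frac{19}{5} + 0\right) + \left(\frac{19}{5} + 0\right) \left(6 + \left(\frac{19}{5} + 0\right)\right)}{2 \left(\frac{19}{5} + 0\right) \left(6 + \left(\frac{19}{5} + 0\right)\right)} 16 = -49 + \frac{-5 + \frac{19}{5} + \frac{19 \left(6 + \frac{19}{5}\right)}{5}}{2 \cdot \frac{19}{5} \left(6 + \frac{19}{5}\right)} 16 = -49 + \frac{1}{2} \cdot \frac{5}{19} \frac{1}{\frac{49}{5}} \left(-5 + \frac{19}{5} + \frac{19}{5} \cdot \frac{49}{5}\right) 16 = -49 + \frac{1}{2} \cdot \frac{5}{19} \cdot \frac{5}{49} \left(-5 + \frac{19}{5} + \frac{931}{25}\right) 16 = -49 + \frac{1}{2} \cdot \frac{5}{19} \cdot \frac{5}{49} \cdot \frac{901}{25} \cdot 16 = -49 + \frac{901}{1862} \cdot 16 = -49 + \frac{7208}{931} = - \frac{38411}{931}$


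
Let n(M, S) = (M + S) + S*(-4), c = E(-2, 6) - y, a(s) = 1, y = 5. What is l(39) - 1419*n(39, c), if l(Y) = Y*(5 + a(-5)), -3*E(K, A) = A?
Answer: -84906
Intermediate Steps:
E(K, A) = -A/3
c = -7 (c = -1/3*6 - 1*5 = -2 - 5 = -7)
l(Y) = 6*Y (l(Y) = Y*(5 + 1) = Y*6 = 6*Y)
n(M, S) = M - 3*S (n(M, S) = (M + S) - 4*S = M - 3*S)
l(39) - 1419*n(39, c) = 6*39 - 1419*(39 - 3*(-7)) = 234 - 1419*(39 + 21) = 234 - 1419*60 = 234 - 85140 = -84906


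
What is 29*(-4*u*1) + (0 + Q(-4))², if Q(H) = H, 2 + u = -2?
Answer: 480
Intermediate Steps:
u = -4 (u = -2 - 2 = -4)
29*(-4*u*1) + (0 + Q(-4))² = 29*(-4*(-4)*1) + (0 - 4)² = 29*(16*1) + (-4)² = 29*16 + 16 = 464 + 16 = 480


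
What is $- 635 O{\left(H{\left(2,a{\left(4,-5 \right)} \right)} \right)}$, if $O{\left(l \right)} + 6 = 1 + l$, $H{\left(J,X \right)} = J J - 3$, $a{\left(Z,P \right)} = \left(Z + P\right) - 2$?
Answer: $2540$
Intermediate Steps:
$a{\left(Z,P \right)} = -2 + P + Z$ ($a{\left(Z,P \right)} = \left(P + Z\right) - 2 = -2 + P + Z$)
$H{\left(J,X \right)} = -3 + J^{2}$ ($H{\left(J,X \right)} = J^{2} - 3 = -3 + J^{2}$)
$O{\left(l \right)} = -5 + l$ ($O{\left(l \right)} = -6 + \left(1 + l\right) = -5 + l$)
$- 635 O{\left(H{\left(2,a{\left(4,-5 \right)} \right)} \right)} = - 635 \left(-5 - \left(3 - 2^{2}\right)\right) = - 635 \left(-5 + \left(-3 + 4\right)\right) = - 635 \left(-5 + 1\right) = \left(-635\right) \left(-4\right) = 2540$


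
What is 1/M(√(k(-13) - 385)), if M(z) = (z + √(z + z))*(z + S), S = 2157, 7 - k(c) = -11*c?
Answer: 1/(-521 + 2157*I*√521 + √2*521^(¾)*I^(3/2) + 2157*√2*521^(¼)*√I) ≈ 2.6496e-6 - 1.6335e-5*I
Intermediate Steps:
k(c) = 7 + 11*c (k(c) = 7 - (-11)*c = 7 + 11*c)
M(z) = (2157 + z)*(z + √2*√z) (M(z) = (z + √(z + z))*(z + 2157) = (z + √(2*z))*(2157 + z) = (z + √2*√z)*(2157 + z) = (2157 + z)*(z + √2*√z))
1/M(√(k(-13) - 385)) = 1/((√((7 + 11*(-13)) - 385))² + 2157*√((7 + 11*(-13)) - 385) + √2*(√((7 + 11*(-13)) - 385))^(3/2) + 2157*√2*√(√((7 + 11*(-13)) - 385))) = 1/((√((7 - 143) - 385))² + 2157*√((7 - 143) - 385) + √2*(√((7 - 143) - 385))^(3/2) + 2157*√2*√(√((7 - 143) - 385))) = 1/((√(-136 - 385))² + 2157*√(-136 - 385) + √2*(√(-136 - 385))^(3/2) + 2157*√2*√(√(-136 - 385))) = 1/((√(-521))² + 2157*√(-521) + √2*(√(-521))^(3/2) + 2157*√2*√(√(-521))) = 1/((I*√521)² + 2157*(I*√521) + √2*(I*√521)^(3/2) + 2157*√2*√(I*√521)) = 1/(-521 + 2157*I*√521 + √2*(521^(¾)*I^(3/2)) + 2157*√2*(521^(¼)*√I)) = 1/(-521 + 2157*I*√521 + √2*521^(¾)*I^(3/2) + 2157*√2*521^(¼)*√I)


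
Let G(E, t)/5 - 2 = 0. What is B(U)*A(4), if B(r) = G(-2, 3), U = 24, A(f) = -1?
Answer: -10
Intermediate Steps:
G(E, t) = 10 (G(E, t) = 10 + 5*0 = 10 + 0 = 10)
B(r) = 10
B(U)*A(4) = 10*(-1) = -10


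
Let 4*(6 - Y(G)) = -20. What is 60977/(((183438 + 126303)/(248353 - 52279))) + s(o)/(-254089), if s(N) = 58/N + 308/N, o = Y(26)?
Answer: 11138926941151512/288573196813 ≈ 38600.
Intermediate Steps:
Y(G) = 11 (Y(G) = 6 - ¼*(-20) = 6 + 5 = 11)
o = 11
s(N) = 366/N
60977/(((183438 + 126303)/(248353 - 52279))) + s(o)/(-254089) = 60977/(((183438 + 126303)/(248353 - 52279))) + (366/11)/(-254089) = 60977/((309741/196074)) + (366*(1/11))*(-1/254089) = 60977/((309741*(1/196074))) + (366/11)*(-1/254089) = 60977/(103247/65358) - 366/2794979 = 60977*(65358/103247) - 366/2794979 = 3985334766/103247 - 366/2794979 = 11138926941151512/288573196813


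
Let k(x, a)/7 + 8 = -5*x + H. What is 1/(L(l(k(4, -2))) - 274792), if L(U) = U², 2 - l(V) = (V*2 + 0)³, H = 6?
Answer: 1/853698185442204 ≈ 1.1714e-15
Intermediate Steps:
k(x, a) = -14 - 35*x (k(x, a) = -56 + 7*(-5*x + 6) = -56 + 7*(6 - 5*x) = -56 + (42 - 35*x) = -14 - 35*x)
l(V) = 2 - 8*V³ (l(V) = 2 - (V*2 + 0)³ = 2 - (2*V + 0)³ = 2 - (2*V)³ = 2 - 8*V³)
1/(L(l(k(4, -2))) - 274792) = 1/((2 - 8*(-14 - 35*4)³)² - 274792) = 1/((2 - 8*(-14 - 140)³)² - 274792) = 1/((2 - 8*(-154)³)² - 274792) = 1/((2 - 8*(-3652264))² - 274792) = 1/((2 + 29218112)² - 274792) = 1/(29218114² - 274792) = 1/(853698185716996 - 274792) = 1/853698185442204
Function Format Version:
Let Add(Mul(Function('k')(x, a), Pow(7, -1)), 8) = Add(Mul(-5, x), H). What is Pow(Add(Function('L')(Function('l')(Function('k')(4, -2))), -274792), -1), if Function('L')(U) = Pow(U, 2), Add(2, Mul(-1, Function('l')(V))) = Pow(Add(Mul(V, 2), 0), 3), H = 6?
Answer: Rational(1, 853698185442204) ≈ 1.1714e-15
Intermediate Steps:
Function('k')(x, a) = Add(-14, Mul(-35, x)) (Function('k')(x, a) = Add(-56, Mul(7, Add(Mul(-5, x), 6))) = Add(-56, Mul(7, Add(6, Mul(-5, x)))) = Add(-56, Add(42, Mul(-35, x))) = Add(-14, Mul(-35, x)))
Function('l')(V) = Add(2, Mul(-8, Pow(V, 3))) (Function('l')(V) = Add(2, Mul(-1, Pow(Add(Mul(V, 2), 0), 3))) = Add(2, Mul(-1, Pow(Add(Mul(2, V), 0), 3))) = Add(2, Mul(-1, Pow(Mul(2, V), 3))) = Add(2, Mul(-1, Mul(8, Pow(V, 3)))) = Add(2, Mul(-8, Pow(V, 3))))
Pow(Add(Function('L')(Function('l')(Function('k')(4, -2))), -274792), -1) = Pow(Add(Pow(Add(2, Mul(-8, Pow(Add(-14, Mul(-35, 4)), 3))), 2), -274792), -1) = Pow(Add(Pow(Add(2, Mul(-8, Pow(Add(-14, -140), 3))), 2), -274792), -1) = Pow(Add(Pow(Add(2, Mul(-8, Pow(-154, 3))), 2), -274792), -1) = Pow(Add(Pow(Add(2, Mul(-8, -3652264)), 2), -274792), -1) = Pow(Add(Pow(Add(2, 29218112), 2), -274792), -1) = Pow(Add(Pow(29218114, 2), -274792), -1) = Pow(Add(853698185716996, -274792), -1) = Pow(853698185442204, -1) = Rational(1, 853698185442204)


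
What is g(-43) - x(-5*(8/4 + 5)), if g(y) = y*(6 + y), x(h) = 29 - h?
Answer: 1527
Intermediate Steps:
g(-43) - x(-5*(8/4 + 5)) = -43*(6 - 43) - (29 - (-5)*(8/4 + 5)) = -43*(-37) - (29 - (-5)*(8*(1/4) + 5)) = 1591 - (29 - (-5)*(2 + 5)) = 1591 - (29 - (-5)*7) = 1591 - (29 - 1*(-35)) = 1591 - (29 + 35) = 1591 - 1*64 = 1591 - 64 = 1527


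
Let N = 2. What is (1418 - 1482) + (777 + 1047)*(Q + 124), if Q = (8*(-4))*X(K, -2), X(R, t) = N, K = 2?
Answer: 109376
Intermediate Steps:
X(R, t) = 2
Q = -64 (Q = (8*(-4))*2 = -32*2 = -64)
(1418 - 1482) + (777 + 1047)*(Q + 124) = (1418 - 1482) + (777 + 1047)*(-64 + 124) = -64 + 1824*60 = -64 + 109440 = 109376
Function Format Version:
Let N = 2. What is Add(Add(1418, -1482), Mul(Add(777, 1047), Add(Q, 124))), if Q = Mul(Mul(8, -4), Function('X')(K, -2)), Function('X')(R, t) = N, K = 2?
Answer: 109376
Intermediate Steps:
Function('X')(R, t) = 2
Q = -64 (Q = Mul(Mul(8, -4), 2) = Mul(-32, 2) = -64)
Add(Add(1418, -1482), Mul(Add(777, 1047), Add(Q, 124))) = Add(Add(1418, -1482), Mul(Add(777, 1047), Add(-64, 124))) = Add(-64, Mul(1824, 60)) = Add(-64, 109440) = 109376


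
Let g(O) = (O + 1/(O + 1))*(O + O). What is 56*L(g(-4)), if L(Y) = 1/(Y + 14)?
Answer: 84/73 ≈ 1.1507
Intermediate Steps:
g(O) = 2*O*(O + 1/(1 + O)) (g(O) = (O + 1/(1 + O))*(2*O) = 2*O*(O + 1/(1 + O)))
L(Y) = 1/(14 + Y)
56*L(g(-4)) = 56/(14 + 2*(-4)*(1 - 4 + (-4)²)/(1 - 4)) = 56/(14 + 2*(-4)*(1 - 4 + 16)/(-3)) = 56/(14 + 2*(-4)*(-⅓)*13) = 56/(14 + 104/3) = 56/(146/3) = 56*(3/146) = 84/73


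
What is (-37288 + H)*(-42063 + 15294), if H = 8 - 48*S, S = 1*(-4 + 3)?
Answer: 996663408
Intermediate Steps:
S = -1 (S = 1*(-1) = -1)
H = 56 (H = 8 - 48*(-1) = 8 + 48 = 56)
(-37288 + H)*(-42063 + 15294) = (-37288 + 56)*(-42063 + 15294) = -37232*(-26769) = 996663408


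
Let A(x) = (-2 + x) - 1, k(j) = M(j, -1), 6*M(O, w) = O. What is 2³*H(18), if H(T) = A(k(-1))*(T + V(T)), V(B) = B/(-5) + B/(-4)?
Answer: -1254/5 ≈ -250.80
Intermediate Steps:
V(B) = -9*B/20 (V(B) = B*(-⅕) + B*(-¼) = -B/5 - B/4 = -9*B/20)
M(O, w) = O/6
k(j) = j/6
A(x) = -3 + x
H(T) = -209*T/120 (H(T) = (-3 + (⅙)*(-1))*(T - 9*T/20) = (-3 - ⅙)*(11*T/20) = -209*T/120)
2³*H(18) = 2³*(-209/120*18) = 8*(-627/20) = -1254/5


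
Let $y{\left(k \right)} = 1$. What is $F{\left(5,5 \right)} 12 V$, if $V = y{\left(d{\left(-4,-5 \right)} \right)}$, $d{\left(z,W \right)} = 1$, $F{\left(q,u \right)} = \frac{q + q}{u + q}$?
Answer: $12$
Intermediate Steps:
$F{\left(q,u \right)} = \frac{2 q}{q + u}$
$V = 1$
$F{\left(5,5 \right)} 12 V = 2 \cdot 5 \frac{1}{5 + 5} \cdot 12 \cdot 1 = 2 \cdot 5 \cdot \frac{1}{10} \cdot 12 \cdot 1 = 1 \cdot 12 \cdot 1 = 12 \cdot 1 = 12$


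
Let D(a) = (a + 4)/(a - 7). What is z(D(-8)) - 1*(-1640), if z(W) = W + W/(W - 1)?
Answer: 270584/165 ≈ 1639.9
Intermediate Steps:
D(a) = (4 + a)/(-7 + a)
z(W) = W + W/(-1 + W)
z(D(-8)) - 1*(-1640) = ((4 - 8)/(-7 - 8))²/(-1 + (4 - 8)/(-7 - 8)) - 1*(-1640) = (-4/(-15))²/(-1 - 4/(-15)) + 1640 = (-1/15*(-4))²/(-1 - 1/15*(-4)) + 1640 = (4/15)²/(-1 + 4/15) + 1640 = 16/(225*(-11/15)) + 1640 = (16/225)*(-15/11) + 1640 = -16/165 + 1640 = 270584/165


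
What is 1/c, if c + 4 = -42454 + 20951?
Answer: -1/21507 ≈ -4.6497e-5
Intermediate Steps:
c = -21507 (c = -4 + (-42454 + 20951) = -4 - 21503 = -21507)
1/c = 1/(-21507) = -1/21507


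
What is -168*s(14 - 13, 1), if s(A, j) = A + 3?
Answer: -672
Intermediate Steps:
s(A, j) = 3 + A
-168*s(14 - 13, 1) = -168*(3 + (14 - 13)) = -168*(3 + 1) = -168*4 = -672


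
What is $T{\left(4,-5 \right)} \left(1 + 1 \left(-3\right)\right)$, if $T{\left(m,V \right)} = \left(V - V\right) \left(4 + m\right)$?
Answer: $0$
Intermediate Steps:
$T{\left(m,V \right)} = 0$ ($T{\left(m,V \right)} = 0 \left(4 + m\right) = 0$)
$T{\left(4,-5 \right)} \left(1 + 1 \left(-3\right)\right) = 0 \left(1 + 1 \left(-3\right)\right) = 0 \left(1 - 3\right) = 0 \left(-2\right) = 0$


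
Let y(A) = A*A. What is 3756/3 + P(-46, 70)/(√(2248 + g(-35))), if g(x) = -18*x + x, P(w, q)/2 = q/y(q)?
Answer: 1252 + √2843/99505 ≈ 1252.0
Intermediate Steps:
y(A) = A²
P(w, q) = 2/q (P(w, q) = 2*(q/(q²)) = 2*(q/q²) = 2/q)
g(x) = -17*x
3756/3 + P(-46, 70)/(√(2248 + g(-35))) = 3756/3 + (2/70)/(√(2248 - 17*(-35))) = 3756*(⅓) + (2*(1/70))/(√(2248 + 595)) = 1252 + 1/(35*(√2843)) = 1252 + (√2843/2843)/35 = 1252 + √2843/99505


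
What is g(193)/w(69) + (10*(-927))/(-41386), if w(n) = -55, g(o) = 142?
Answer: -2683481/1138115 ≈ -2.3578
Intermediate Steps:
g(193)/w(69) + (10*(-927))/(-41386) = 142/(-55) + (10*(-927))/(-41386) = 142*(-1/55) - 9270*(-1/41386) = -142/55 + 4635/20693 = -2683481/1138115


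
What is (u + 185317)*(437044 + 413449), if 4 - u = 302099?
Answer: -99318871554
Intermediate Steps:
u = -302095 (u = 4 - 1*302099 = 4 - 302099 = -302095)
(u + 185317)*(437044 + 413449) = (-302095 + 185317)*(437044 + 413449) = -116778*850493 = -99318871554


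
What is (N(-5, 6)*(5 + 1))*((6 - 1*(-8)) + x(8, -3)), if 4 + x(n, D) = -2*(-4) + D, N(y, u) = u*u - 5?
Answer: 2790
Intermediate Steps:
N(y, u) = -5 + u² (N(y, u) = u² - 5 = -5 + u²)
x(n, D) = 4 + D (x(n, D) = -4 + (-2*(-4) + D) = -4 + (8 + D) = 4 + D)
(N(-5, 6)*(5 + 1))*((6 - 1*(-8)) + x(8, -3)) = ((-5 + 6²)*(5 + 1))*((6 - 1*(-8)) + (4 - 3)) = ((-5 + 36)*6)*((6 + 8) + 1) = (31*6)*(14 + 1) = 186*15 = 2790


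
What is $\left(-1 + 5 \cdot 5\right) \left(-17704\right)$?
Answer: $-424896$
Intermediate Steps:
$\left(-1 + 5 \cdot 5\right) \left(-17704\right) = \left(-1 + 25\right) \left(-17704\right) = 24 \left(-17704\right) = -424896$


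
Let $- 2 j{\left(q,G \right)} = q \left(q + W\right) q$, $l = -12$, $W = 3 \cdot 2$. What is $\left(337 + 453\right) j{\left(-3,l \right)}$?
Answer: $-10665$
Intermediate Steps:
$W = 6$
$j{\left(q,G \right)} = - \frac{q^{2} \left(6 + q\right)}{2}$ ($j{\left(q,G \right)} = - \frac{q \left(q + 6\right) q}{2} = - \frac{q \left(6 + q\right) q}{2} = - \frac{q^{2} \left(6 + q\right)}{2}$)
$\left(337 + 453\right) j{\left(-3,l \right)} = \left(337 + 453\right) \frac{\left(-3\right)^{2} \left(-6 - -3\right)}{2} = 790 \cdot \frac{1}{2} \cdot 9 \left(-6 + 3\right) = 790 \cdot \frac{1}{2} \cdot 9 \left(-3\right) = 790 \left(- \frac{27}{2}\right) = -10665$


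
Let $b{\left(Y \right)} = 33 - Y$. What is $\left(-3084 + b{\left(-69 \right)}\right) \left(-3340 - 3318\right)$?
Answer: $19854156$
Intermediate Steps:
$\left(-3084 + b{\left(-69 \right)}\right) \left(-3340 - 3318\right) = \left(-3084 + \left(33 - -69\right)\right) \left(-3340 - 3318\right) = \left(-3084 + \left(33 + 69\right)\right) \left(-6658\right) = \left(-3084 + 102\right) \left(-6658\right) = \left(-2982\right) \left(-6658\right) = 19854156$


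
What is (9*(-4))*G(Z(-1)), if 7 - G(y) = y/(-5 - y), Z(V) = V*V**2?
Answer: -243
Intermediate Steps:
Z(V) = V**3
G(y) = 7 - y/(-5 - y)
(9*(-4))*G(Z(-1)) = (9*(-4))*((35 + 8*(-1)**3)/(5 + (-1)**3)) = -36*(35 + 8*(-1))/(5 - 1) = -36*(35 - 8)/4 = -9*27 = -36*27/4 = -243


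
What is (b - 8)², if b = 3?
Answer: 25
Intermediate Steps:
(b - 8)² = (3 - 8)² = (-5)² = 25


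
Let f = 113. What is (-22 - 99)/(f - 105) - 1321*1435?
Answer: -15165201/8 ≈ -1.8957e+6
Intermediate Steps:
(-22 - 99)/(f - 105) - 1321*1435 = (-22 - 99)/(113 - 105) - 1321*1435 = -121/8 - 1895635 = -15165201/8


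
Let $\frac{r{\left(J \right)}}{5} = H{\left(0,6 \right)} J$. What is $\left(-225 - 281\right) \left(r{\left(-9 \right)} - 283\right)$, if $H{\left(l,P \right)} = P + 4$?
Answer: $370898$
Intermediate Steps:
$H{\left(l,P \right)} = 4 + P$
$r{\left(J \right)} = 50 J$ ($r{\left(J \right)} = 5 \left(4 + 6\right) J = 5 \cdot 10 J = 50 J$)
$\left(-225 - 281\right) \left(r{\left(-9 \right)} - 283\right) = \left(-225 - 281\right) \left(50 \left(-9\right) - 283\right) = - 506 \left(-450 - 283\right) = \left(-506\right) \left(-733\right) = 370898$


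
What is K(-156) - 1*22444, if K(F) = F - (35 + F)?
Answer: -22479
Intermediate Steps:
K(F) = -35 (K(F) = F + (-35 - F) = -35)
K(-156) - 1*22444 = -35 - 1*22444 = -35 - 22444 = -22479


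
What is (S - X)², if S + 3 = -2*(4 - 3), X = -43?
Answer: 1444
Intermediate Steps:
S = -5 (S = -3 - 2*(4 - 3) = -3 - 2*1 = -3 - 2 = -5)
(S - X)² = (-5 - 1*(-43))² = (-5 + 43)² = 38² = 1444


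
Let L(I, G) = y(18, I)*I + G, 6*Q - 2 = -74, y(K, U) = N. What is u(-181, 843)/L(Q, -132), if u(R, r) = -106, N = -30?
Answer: -53/114 ≈ -0.46491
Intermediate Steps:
y(K, U) = -30
Q = -12 (Q = 1/3 + (1/6)*(-74) = 1/3 - 37/3 = -12)
L(I, G) = G - 30*I (L(I, G) = -30*I + G = G - 30*I)
u(-181, 843)/L(Q, -132) = -106/(-132 - 30*(-12)) = -106/(-132 + 360) = -106/228 = -106*1/228 = -53/114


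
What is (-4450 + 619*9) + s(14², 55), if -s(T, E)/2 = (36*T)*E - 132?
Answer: -774775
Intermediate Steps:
s(T, E) = 264 - 72*E*T (s(T, E) = -2*((36*T)*E - 132) = -2*(36*E*T - 132) = -2*(-132 + 36*E*T) = 264 - 72*E*T)
(-4450 + 619*9) + s(14², 55) = (-4450 + 619*9) + (264 - 72*55*14²) = (-4450 + 5571) + (264 - 72*55*196) = 1121 + (264 - 776160) = 1121 - 775896 = -774775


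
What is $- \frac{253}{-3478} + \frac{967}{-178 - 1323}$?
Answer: $- \frac{2983473}{5220478} \approx -0.57149$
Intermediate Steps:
$- \frac{253}{-3478} + \frac{967}{-178 - 1323} = \left(-253\right) \left(- \frac{1}{3478}\right) + \frac{967}{-178 - 1323} = \frac{253}{3478} + \frac{967}{-1501} = \frac{253}{3478} + 967 \left(- \frac{1}{1501}\right) = \frac{253}{3478} - \frac{967}{1501} = - \frac{2983473}{5220478}$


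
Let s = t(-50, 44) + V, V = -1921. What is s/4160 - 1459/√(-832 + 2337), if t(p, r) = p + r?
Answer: -1927/4160 - 1459*√1505/1505 ≈ -38.072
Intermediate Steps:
s = -1927 (s = (-50 + 44) - 1921 = -6 - 1921 = -1927)
s/4160 - 1459/√(-832 + 2337) = -1927/4160 - 1459/√(-832 + 2337) = -1927*1/4160 - 1459*√1505/1505 = -1927/4160 - 1459*√1505/1505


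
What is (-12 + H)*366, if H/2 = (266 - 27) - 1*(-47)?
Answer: 204960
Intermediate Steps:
H = 572 (H = 2*((266 - 27) - 1*(-47)) = 2*(239 + 47) = 2*286 = 572)
(-12 + H)*366 = (-12 + 572)*366 = 560*366 = 204960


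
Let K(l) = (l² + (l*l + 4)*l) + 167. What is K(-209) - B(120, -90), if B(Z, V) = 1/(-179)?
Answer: -1626450742/179 ≈ -9.0863e+6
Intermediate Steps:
B(Z, V) = -1/179
K(l) = 167 + l² + l*(4 + l²) (K(l) = (l² + (l² + 4)*l) + 167 = (l² + (4 + l²)*l) + 167 = (l² + l*(4 + l²)) + 167 = 167 + l² + l*(4 + l²))
K(-209) - B(120, -90) = (167 + (-209)² + (-209)³ + 4*(-209)) - 1*(-1/179) = (167 + 43681 - 9129329 - 836) + 1/179 = -9086317 + 1/179 = -1626450742/179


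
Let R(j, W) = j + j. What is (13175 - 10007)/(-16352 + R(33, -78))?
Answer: -1584/8143 ≈ -0.19452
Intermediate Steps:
R(j, W) = 2*j
(13175 - 10007)/(-16352 + R(33, -78)) = (13175 - 10007)/(-16352 + 2*33) = 3168/(-16352 + 66) = 3168/(-16286) = 3168*(-1/16286) = -1584/8143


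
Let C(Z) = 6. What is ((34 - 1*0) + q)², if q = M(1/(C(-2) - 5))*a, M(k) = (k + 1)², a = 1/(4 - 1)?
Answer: 11236/9 ≈ 1248.4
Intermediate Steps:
a = ⅓ (a = 1/3 = ⅓ ≈ 0.33333)
M(k) = (1 + k)²
q = 4/3 (q = (1 + 1/(6 - 5))²*(⅓) = (1 + 1/1)²*(⅓) = (1 + 1)²*(⅓) = 2²*(⅓) = 4*(⅓) = 4/3 ≈ 1.3333)
((34 - 1*0) + q)² = ((34 - 1*0) + 4/3)² = ((34 + 0) + 4/3)² = (34 + 4/3)² = (106/3)² = 11236/9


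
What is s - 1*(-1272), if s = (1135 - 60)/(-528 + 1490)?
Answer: 1224739/962 ≈ 1273.1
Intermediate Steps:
s = 1075/962 ≈ 1.1175
s - 1*(-1272) = 1075/962 - 1*(-1272) = 1075/962 + 1272 = 1224739/962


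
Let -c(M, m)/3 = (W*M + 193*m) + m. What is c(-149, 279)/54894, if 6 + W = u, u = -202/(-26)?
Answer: -700211/237874 ≈ -2.9436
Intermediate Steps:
u = 101/13 (u = -202*(-1/26) = 101/13 ≈ 7.7692)
W = 23/13 (W = -6 + 101/13 = 23/13 ≈ 1.7692)
c(M, m) = -582*m - 69*M/13 (c(M, m) = -3*((23*M/13 + 193*m) + m) = -3*((193*m + 23*M/13) + m) = -3*(194*m + 23*M/13) = -582*m - 69*M/13)
c(-149, 279)/54894 = (-582*279 - 69/13*(-149))/54894 = (-162378 + 10281/13)*(1/54894) = -2100633/13*1/54894 = -700211/237874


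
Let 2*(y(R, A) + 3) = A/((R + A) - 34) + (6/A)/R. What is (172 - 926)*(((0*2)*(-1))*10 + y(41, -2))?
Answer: 500279/205 ≈ 2440.4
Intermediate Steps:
y(R, A) = -3 + A/(2*(-34 + A + R)) + 3/(A*R) (y(R, A) = -3 + (A/((R + A) - 34) + (6/A)/R)/2 = -3 + (A/((A + R) - 34) + 6/(A*R))/2 = -3 + (A/(-34 + A + R) + 6/(A*R))/2 = -3 + (A/(2*(-34 + A + R)) + 3/(A*R)) = -3 + A/(2*(-34 + A + R)) + 3/(A*R))
(172 - 926)*(((0*2)*(-1))*10 + y(41, -2)) = (172 - 926)*(((0*2)*(-1))*10 + (½)*(-204 + 6*(-2) + 6*41 - 6*(-2)*41² - 5*41*(-2)² + 204*(-2)*41)/(-2*41*(-34 - 2 + 41))) = -754*((0*(-1))*10 + (½)*(-½)*(1/41)*(-204 - 12 + 246 - 6*(-2)*1681 - 5*41*4 - 16728)/5) = -754*(0*10 + (½)*(-½)*(1/41)*(⅕)*(-204 - 12 + 246 + 20172 - 820 - 16728)) = -754*(0 + (½)*(-½)*(1/41)*(⅕)*2654) = -754*(0 - 1327/410) = -754*(-1327/410) = 500279/205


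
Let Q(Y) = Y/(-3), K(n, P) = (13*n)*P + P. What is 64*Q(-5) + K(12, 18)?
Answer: 8798/3 ≈ 2932.7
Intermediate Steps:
K(n, P) = P + 13*P*n (K(n, P) = 13*P*n + P = P + 13*P*n)
Q(Y) = -Y/3 (Q(Y) = Y*(-⅓) = -Y/3)
64*Q(-5) + K(12, 18) = 64*(-⅓*(-5)) + 18*(1 + 13*12) = 64*(5/3) + 18*(1 + 156) = 320/3 + 18*157 = 320/3 + 2826 = 8798/3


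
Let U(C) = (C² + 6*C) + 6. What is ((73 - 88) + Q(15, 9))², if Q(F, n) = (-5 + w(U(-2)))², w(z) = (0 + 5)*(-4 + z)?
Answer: 1464100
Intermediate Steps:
U(C) = 6 + C² + 6*C
w(z) = -20 + 5*z (w(z) = 5*(-4 + z) = -20 + 5*z)
Q(F, n) = 1225 (Q(F, n) = (-5 + (-20 + 5*(6 + (-2)² + 6*(-2))))² = (-5 + (-20 + 5*(6 + 4 - 12)))² = (-5 + (-20 + 5*(-2)))² = (-5 + (-20 - 10))² = (-5 - 30)² = (-35)² = 1225)
((73 - 88) + Q(15, 9))² = ((73 - 88) + 1225)² = (-15 + 1225)² = 1210² = 1464100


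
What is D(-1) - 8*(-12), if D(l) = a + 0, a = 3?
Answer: 99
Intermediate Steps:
D(l) = 3 (D(l) = 3 + 0 = 3)
D(-1) - 8*(-12) = 3 - 8*(-12) = 3 + 96 = 99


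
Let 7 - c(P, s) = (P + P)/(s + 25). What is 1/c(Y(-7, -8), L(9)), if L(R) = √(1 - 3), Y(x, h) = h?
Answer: 4789/36579 + 16*I*√2/36579 ≈ 0.13092 + 0.00061859*I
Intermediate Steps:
L(R) = I*√2 (L(R) = √(-2) = I*√2)
c(P, s) = 7 - 2*P/(25 + s) (c(P, s) = 7 - (P + P)/(s + 25) = 7 - 2*P/(25 + s))
1/c(Y(-7, -8), L(9)) = 1/((175 - 2*(-8) + 7*(I*√2))/(25 + I*√2)) = 1/((175 + 16 + 7*I*√2)/(25 + I*√2)) = 1/((191 + 7*I*√2)/(25 + I*√2)) = (25 + I*√2)/(191 + 7*I*√2)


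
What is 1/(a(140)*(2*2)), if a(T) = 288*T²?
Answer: 1/22579200 ≈ 4.4289e-8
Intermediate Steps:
1/(a(140)*(2*2)) = 1/((288*140²)*(2*2)) = 1/((288*19600)*4) = 1/(5644800*4) = 1/22579200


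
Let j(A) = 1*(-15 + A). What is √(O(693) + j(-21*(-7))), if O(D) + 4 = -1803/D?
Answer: √6691377/231 ≈ 11.198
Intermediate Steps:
O(D) = -4 - 1803/D
j(A) = -15 + A
√(O(693) + j(-21*(-7))) = √((-4 - 1803/693) + (-15 - 21*(-7))) = √((-4 - 1803*1/693) + (-15 + 147)) = √((-4 - 601/231) + 132) = √(-1525/231 + 132) = √(28967/231) = √6691377/231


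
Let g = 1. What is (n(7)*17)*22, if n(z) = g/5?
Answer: 374/5 ≈ 74.800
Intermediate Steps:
n(z) = ⅕ (n(z) = 1/5 = 1*(⅕) = ⅕)
(n(7)*17)*22 = ((⅕)*17)*22 = (17/5)*22 = 374/5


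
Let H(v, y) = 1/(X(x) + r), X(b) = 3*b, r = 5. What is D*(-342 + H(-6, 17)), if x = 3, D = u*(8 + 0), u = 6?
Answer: -114888/7 ≈ -16413.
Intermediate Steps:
D = 48 (D = 6*(8 + 0) = 6*8 = 48)
H(v, y) = 1/14 (H(v, y) = 1/(3*3 + 5) = 1/(9 + 5) = 1/14)
D*(-342 + H(-6, 17)) = 48*(-342 + 1/14) = 48*(-4787/14) = -114888/7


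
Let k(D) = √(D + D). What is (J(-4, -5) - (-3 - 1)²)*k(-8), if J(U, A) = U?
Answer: -80*I ≈ -80.0*I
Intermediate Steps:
k(D) = √2*√D (k(D) = √(2*D) = √2*√D)
(J(-4, -5) - (-3 - 1)²)*k(-8) = (-4 - (-3 - 1)²)*(√2*√(-8)) = (-4 - 1*(-4)²)*(√2*(2*I*√2)) = (-4 - 1*16)*(4*I) = (-4 - 16)*(4*I) = -80*I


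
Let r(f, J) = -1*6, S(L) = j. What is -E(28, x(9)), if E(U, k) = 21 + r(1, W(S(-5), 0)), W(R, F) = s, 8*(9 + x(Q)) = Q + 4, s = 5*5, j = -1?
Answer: -15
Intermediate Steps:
s = 25
S(L) = -1
x(Q) = -17/2 + Q/8 (x(Q) = -9 + (Q + 4)/8 = -9 + (4 + Q)/8 = -9 + (½ + Q/8) = -17/2 + Q/8)
W(R, F) = 25
r(f, J) = -6
E(U, k) = 15 (E(U, k) = 21 - 6 = 15)
-E(28, x(9)) = -1*15 = -15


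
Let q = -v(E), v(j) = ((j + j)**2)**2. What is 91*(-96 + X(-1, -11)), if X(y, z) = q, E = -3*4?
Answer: -30200352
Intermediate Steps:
E = -12
v(j) = 16*j**4 (v(j) = ((2*j)**2)**2 = (4*j**2)**2 = 16*j**4)
q = -331776 (q = -16*(-12)**4 = -16*20736 = -1*331776 = -331776)
X(y, z) = -331776
91*(-96 + X(-1, -11)) = 91*(-96 - 331776) = 91*(-331872) = -30200352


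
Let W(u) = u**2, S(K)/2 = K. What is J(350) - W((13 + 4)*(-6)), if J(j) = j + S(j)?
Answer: -9354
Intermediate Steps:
S(K) = 2*K
J(j) = 3*j (J(j) = j + 2*j = 3*j)
J(350) - W((13 + 4)*(-6)) = 3*350 - ((13 + 4)*(-6))**2 = 1050 - (17*(-6))**2 = 1050 - 1*(-102)**2 = 1050 - 1*10404 = 1050 - 10404 = -9354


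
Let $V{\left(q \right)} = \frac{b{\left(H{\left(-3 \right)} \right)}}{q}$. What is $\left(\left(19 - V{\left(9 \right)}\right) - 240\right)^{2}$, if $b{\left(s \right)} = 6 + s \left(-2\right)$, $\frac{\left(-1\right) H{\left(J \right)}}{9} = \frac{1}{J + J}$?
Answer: $\frac{440896}{9} \approx 48988.0$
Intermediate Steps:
$H{\left(J \right)} = - \frac{9}{2 J}$ ($H{\left(J \right)} = - \frac{9}{J + J} = - \frac{9}{2 J}$)
$b{\left(s \right)} = 6 - 2 s$
$V{\left(q \right)} = \frac{3}{q}$ ($V{\left(q \right)} = \frac{6 - 2 \left(- \frac{9}{2 \left(-3\right)}\right)}{q} = \frac{6 - 2 \left(\left(- \frac{9}{2}\right) \left(- \frac{1}{3}\right)\right)}{q} = \frac{6 - 3}{q} = \frac{3}{q}$)
$\left(\left(19 - V{\left(9 \right)}\right) - 240\right)^{2} = \left(\left(19 - \frac{3}{9}\right) - 240\right)^{2} = \left(\left(19 - 3 \cdot \frac{1}{9}\right) - 240\right)^{2} = \left(\left(19 - \frac{1}{3}\right) - 240\right)^{2} = \left(\frac{56}{3} - 240\right)^{2} = \left(- \frac{664}{3}\right)^{2} = \frac{440896}{9}$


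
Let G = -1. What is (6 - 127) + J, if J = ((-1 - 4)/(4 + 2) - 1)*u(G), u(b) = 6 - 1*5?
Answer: -737/6 ≈ -122.83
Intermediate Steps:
u(b) = 1 (u(b) = 6 - 5 = 1)
J = -11/6 (J = ((-1 - 4)/(4 + 2) - 1)*1 = (-5/6 - 1)*1 = (-5*⅙ - 1)*1 = (-⅚ - 1)*1 = -11/6*1 = -11/6 ≈ -1.8333)
(6 - 127) + J = (6 - 127) - 11/6 = -121 - 11/6 = -737/6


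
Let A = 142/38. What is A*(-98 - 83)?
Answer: -12851/19 ≈ -676.37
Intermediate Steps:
A = 71/19 (A = 142*(1/38) = 71/19 ≈ 3.7368)
A*(-98 - 83) = 71*(-98 - 83)/19 = (71/19)*(-181) = -12851/19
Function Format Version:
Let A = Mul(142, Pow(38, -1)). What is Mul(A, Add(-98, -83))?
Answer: Rational(-12851, 19) ≈ -676.37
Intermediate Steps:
A = Rational(71, 19) (A = Mul(142, Rational(1, 38)) = Rational(71, 19) ≈ 3.7368)
Mul(A, Add(-98, -83)) = Mul(Rational(71, 19), Add(-98, -83)) = Mul(Rational(71, 19), -181) = Rational(-12851, 19)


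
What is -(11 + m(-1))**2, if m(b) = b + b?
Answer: -81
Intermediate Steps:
m(b) = 2*b
-(11 + m(-1))**2 = -(11 + 2*(-1))**2 = -(11 - 2)**2 = -1*9**2 = -1*81 = -81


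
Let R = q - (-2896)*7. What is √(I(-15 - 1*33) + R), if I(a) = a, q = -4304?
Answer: 4*√995 ≈ 126.17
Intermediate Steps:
R = 15968 (R = -4304 - (-2896)*7 = -4304 - 1*(-20272) = -4304 + 20272 = 15968)
√(I(-15 - 1*33) + R) = √((-15 - 1*33) + 15968) = √((-15 - 33) + 15968) = √(-48 + 15968) = √15920 = 4*√995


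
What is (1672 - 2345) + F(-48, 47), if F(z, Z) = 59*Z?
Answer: 2100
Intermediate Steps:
(1672 - 2345) + F(-48, 47) = (1672 - 2345) + 59*47 = -673 + 2773 = 2100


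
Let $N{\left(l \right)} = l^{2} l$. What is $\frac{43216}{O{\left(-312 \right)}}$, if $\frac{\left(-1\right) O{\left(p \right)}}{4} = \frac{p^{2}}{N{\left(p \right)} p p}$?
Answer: $328131827712$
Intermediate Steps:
$N{\left(l \right)} = l^{3}$
$O{\left(p \right)} = - \frac{4}{p^{3}}$ ($O{\left(p \right)} = - 4 \frac{p^{2}}{p^{3} p p} = - 4 \frac{p^{2}}{p^{4} p} = - 4 \frac{p^{2}}{p^{5}} = - \frac{4}{p^{3}}$)
$\frac{43216}{O{\left(-312 \right)}} = \frac{43216}{\left(-4\right) \frac{1}{-30371328}} = \frac{43216}{\left(-4\right) \left(- \frac{1}{30371328}\right)} = 43216 \frac{1}{\frac{1}{7592832}} = 43216 \cdot 7592832 = 328131827712$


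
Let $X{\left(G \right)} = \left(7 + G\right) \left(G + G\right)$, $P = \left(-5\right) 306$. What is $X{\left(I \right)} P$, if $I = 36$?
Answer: $-4736880$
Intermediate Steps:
$P = -1530$
$X{\left(G \right)} = 2 G \left(7 + G\right)$ ($X{\left(G \right)} = \left(7 + G\right) 2 G = 2 G \left(7 + G\right)$)
$X{\left(I \right)} P = 2 \cdot 36 \left(7 + 36\right) \left(-1530\right) = 2 \cdot 36 \cdot 43 \left(-1530\right) = 3096 \left(-1530\right) = -4736880$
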